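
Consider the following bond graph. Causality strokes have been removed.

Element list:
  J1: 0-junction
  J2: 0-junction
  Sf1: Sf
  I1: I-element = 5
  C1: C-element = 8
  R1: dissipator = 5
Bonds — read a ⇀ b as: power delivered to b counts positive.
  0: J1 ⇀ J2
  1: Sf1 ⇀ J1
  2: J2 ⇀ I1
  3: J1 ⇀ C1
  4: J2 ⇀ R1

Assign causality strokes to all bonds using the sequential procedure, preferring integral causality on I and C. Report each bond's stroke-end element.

β0 stroke→J2
β1 stroke→Sf1
β2 stroke→I1
β3 stroke→J1
β4 stroke→R1

#1 stroke at Sf1  (Sf1 (Sf) sets flow on bond)
#2 stroke at I1  (I1 outputs flow p/I1)
#3 stroke at J1  (C1 integral (e out))
#0 stroke at J2  (J1 effort already set via bond 3)
#4 stroke at R1  (J2 effort already set via bond 0)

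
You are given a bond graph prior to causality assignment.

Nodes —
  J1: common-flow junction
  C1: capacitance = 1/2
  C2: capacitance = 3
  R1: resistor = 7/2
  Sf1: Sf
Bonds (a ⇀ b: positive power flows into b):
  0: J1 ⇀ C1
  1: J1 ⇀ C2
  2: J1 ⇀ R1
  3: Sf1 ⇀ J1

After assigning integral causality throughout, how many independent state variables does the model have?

b3 |Sf1  (source Sf1 imposes f)
b0 |J1  (J1: bond 3 brought flow, rest push out)
b1 |J1  (1-jn J1 has f-setter on 3)
b2 |J1  (J1: bond 3 brought flow, rest push out)

2  (C1, C2 all integral)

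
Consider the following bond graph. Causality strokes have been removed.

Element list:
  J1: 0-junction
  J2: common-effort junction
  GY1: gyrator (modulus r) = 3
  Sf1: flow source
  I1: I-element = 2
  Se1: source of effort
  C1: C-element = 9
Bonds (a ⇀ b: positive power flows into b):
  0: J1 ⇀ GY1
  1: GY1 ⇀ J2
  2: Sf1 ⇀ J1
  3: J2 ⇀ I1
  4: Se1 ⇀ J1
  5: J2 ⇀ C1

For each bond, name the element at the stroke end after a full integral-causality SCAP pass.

#0 →GY1
#1 →GY1
#2 →Sf1
#3 →I1
#4 →J1
#5 →J2

β2 |Sf1  (source Sf1 imposes f)
β4 |J1  (Se1 fixes effort; stroke away)
β0 |GY1  (common-e at J1 fixed by 4)
β1 |GY1  (GY1: gyrator matches bond 0)
β3 |I1  (prefer integral on I1)
β5 |J2  (closing 0-jn rule on J2)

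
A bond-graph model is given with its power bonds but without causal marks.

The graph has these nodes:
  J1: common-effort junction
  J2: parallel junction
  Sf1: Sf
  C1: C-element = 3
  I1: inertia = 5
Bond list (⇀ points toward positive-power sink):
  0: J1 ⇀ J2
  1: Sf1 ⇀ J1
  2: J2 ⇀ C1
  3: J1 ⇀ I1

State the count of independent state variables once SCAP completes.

2  (C1, I1 all integral)

b1 |Sf1  (Sf1 fixes flow; stroke at Sf1)
b2 |J2  (C1 integral (e out))
b0 |J1  (J2 effort already set via bond 2)
b3 |I1  (common-e at J1 fixed by 0)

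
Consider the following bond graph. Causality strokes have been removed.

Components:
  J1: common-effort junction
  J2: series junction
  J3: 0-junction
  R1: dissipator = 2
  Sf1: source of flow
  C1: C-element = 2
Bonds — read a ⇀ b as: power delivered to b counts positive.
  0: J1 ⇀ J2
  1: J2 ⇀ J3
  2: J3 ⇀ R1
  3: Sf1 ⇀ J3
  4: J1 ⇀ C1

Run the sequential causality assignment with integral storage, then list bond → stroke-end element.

bond 3 →Sf1  (Sf1 fixes flow; stroke at Sf1)
bond 4 →J1  (C1: C, integral causality)
bond 0 →J2  (0-jn J1 has e-setter on 4)
bond 1 →J3  (closing 1-jn rule on J2)
bond 2 →R1  (J3 effort already set via bond 1)

β0 stroke at J2
β1 stroke at J3
β2 stroke at R1
β3 stroke at Sf1
β4 stroke at J1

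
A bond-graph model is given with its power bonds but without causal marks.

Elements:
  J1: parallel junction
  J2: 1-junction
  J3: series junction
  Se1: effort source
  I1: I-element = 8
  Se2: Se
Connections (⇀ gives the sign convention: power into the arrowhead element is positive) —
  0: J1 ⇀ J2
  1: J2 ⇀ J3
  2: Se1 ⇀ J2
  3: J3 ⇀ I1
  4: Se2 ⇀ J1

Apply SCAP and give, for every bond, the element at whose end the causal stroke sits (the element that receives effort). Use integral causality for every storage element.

b2 |J2  (Se1 fixes effort; stroke away)
b4 |J1  (Se2 (Se) sets effort on bond)
b0 |J2  (J1 effort already set via bond 4)
b1 |J3  (only one flow-in slot at J2)
b3 |I1  (only one flow-in slot at J3)

#0 →J2
#1 →J3
#2 →J2
#3 →I1
#4 →J1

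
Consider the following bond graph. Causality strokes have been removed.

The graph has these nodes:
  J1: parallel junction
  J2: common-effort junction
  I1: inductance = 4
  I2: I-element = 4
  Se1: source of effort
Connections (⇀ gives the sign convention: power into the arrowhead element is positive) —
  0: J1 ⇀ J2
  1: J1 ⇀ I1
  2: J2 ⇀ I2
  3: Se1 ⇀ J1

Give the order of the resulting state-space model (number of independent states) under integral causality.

2  (I1, I2 all integral)

b3 →J1  (Se1: effort source, stroke at far end)
b0 →J2  (common-e at J1 fixed by 3)
b1 →I1  (common-e at J1 fixed by 3)
b2 →I2  (0-jn J2 has e-setter on 0)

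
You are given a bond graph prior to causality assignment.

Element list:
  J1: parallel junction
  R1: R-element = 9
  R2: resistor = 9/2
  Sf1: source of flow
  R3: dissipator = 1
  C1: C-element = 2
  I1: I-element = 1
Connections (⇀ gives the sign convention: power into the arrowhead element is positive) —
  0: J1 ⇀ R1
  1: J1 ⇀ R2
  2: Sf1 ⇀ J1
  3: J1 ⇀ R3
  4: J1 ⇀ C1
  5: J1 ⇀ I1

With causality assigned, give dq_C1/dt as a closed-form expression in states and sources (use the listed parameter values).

dq_C1/dt = F_Sf1 - p_I1 - 2*q_C1/3

bond 2 stroke→Sf1  (Sf1: flow source, stroke at near end)
bond 4 stroke→J1  (prefer integral on C1)
bond 0 stroke→R1  (0-jn J1 has e-setter on 4)
bond 1 stroke→R2  (J1 effort already set via bond 4)
bond 3 stroke→R3  (0-jn J1 has e-setter on 4)
bond 5 stroke→I1  (J1 effort already set via bond 4)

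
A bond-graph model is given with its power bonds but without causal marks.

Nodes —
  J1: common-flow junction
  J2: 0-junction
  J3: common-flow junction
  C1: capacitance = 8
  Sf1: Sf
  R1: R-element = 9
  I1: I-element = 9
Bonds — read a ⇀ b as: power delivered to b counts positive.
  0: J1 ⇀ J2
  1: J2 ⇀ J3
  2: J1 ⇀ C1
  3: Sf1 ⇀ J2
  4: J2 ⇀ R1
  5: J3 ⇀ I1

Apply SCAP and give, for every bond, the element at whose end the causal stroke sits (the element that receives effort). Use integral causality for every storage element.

#0 stroke→J2
#1 stroke→J3
#2 stroke→J1
#3 stroke→Sf1
#4 stroke→R1
#5 stroke→I1

bond 3 stroke→Sf1  (Sf1 (Sf) sets flow on bond)
bond 2 stroke→J1  (C1 integral (e out))
bond 0 stroke→J2  (closing 1-jn rule on J1)
bond 1 stroke→J3  (J2 effort already set via bond 0)
bond 4 stroke→R1  (0-jn J2 has e-setter on 0)
bond 5 stroke→I1  (closing 1-jn rule on J3)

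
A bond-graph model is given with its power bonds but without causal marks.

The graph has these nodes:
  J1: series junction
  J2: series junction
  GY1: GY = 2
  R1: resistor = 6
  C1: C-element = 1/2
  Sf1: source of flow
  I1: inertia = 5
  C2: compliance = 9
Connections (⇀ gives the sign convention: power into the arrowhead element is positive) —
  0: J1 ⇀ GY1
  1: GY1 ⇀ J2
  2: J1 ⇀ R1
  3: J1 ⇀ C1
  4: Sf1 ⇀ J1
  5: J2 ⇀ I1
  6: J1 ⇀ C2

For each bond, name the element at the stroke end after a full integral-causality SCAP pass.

β0 |J1
β1 |J2
β2 |J1
β3 |J1
β4 |Sf1
β5 |I1
β6 |J1

#4 |Sf1  (Sf1 (Sf) sets flow on bond)
#0 |J1  (1-jn J1 has f-setter on 4)
#2 |J1  (J1: bond 4 brought flow, rest push out)
#3 |J1  (J1 flow already set via bond 4)
#6 |J1  (J1 flow already set via bond 4)
#1 |J2  (GY1 both-in/both-out from 0)
#5 |I1  (only one flow-in slot at J2)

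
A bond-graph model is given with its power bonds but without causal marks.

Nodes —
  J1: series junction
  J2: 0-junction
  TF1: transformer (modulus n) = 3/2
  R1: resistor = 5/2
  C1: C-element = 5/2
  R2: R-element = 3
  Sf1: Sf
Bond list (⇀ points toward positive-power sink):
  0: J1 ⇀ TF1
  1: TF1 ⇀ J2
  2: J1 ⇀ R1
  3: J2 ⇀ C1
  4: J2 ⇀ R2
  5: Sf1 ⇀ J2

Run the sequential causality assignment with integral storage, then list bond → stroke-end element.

#0 →J1
#1 →TF1
#2 →R1
#3 →J2
#4 →R2
#5 →Sf1

#5 →Sf1  (Sf1 fixes flow; stroke at Sf1)
#3 →J2  (C1 outputs effort q/C1)
#1 →TF1  (common-e at J2 fixed by 3)
#4 →R2  (common-e at J2 fixed by 3)
#0 →J1  (TF1: transformer flips bond 1)
#2 →R1  (closing 1-jn rule on J1)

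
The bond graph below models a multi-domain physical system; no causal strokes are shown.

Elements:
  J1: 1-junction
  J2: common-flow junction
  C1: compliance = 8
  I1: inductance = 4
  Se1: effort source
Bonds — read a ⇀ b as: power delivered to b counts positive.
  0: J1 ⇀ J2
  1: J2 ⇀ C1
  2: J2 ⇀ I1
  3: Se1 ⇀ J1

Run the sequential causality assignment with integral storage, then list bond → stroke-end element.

b0 |J2
b1 |J2
b2 |I1
b3 |J1

b3 stroke→J1  (source Se1 imposes e)
b0 stroke→J2  (J1 needs exactly one f-in)
b1 stroke→J2  (prefer integral on C1)
b2 stroke→I1  (only one flow-in slot at J2)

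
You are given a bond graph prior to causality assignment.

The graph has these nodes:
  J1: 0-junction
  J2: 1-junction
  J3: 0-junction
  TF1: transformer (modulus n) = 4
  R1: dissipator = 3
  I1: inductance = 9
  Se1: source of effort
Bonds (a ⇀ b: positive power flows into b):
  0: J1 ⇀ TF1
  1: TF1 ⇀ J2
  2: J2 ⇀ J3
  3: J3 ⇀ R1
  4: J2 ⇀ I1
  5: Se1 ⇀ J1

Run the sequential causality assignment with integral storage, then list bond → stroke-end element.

bond 0 |TF1
bond 1 |J2
bond 2 |J2
bond 3 |J3
bond 4 |I1
bond 5 |J1

bond 5 stroke at J1  (Se1 (Se) sets effort on bond)
bond 0 stroke at TF1  (J1 effort already set via bond 5)
bond 1 stroke at J2  (through TF1, causality passes straight; one stroke at TF1)
bond 4 stroke at I1  (prefer integral on I1)
bond 2 stroke at J2  (1-jn J2 has f-setter on 4)
bond 3 stroke at J3  (J3 needs exactly one e-in)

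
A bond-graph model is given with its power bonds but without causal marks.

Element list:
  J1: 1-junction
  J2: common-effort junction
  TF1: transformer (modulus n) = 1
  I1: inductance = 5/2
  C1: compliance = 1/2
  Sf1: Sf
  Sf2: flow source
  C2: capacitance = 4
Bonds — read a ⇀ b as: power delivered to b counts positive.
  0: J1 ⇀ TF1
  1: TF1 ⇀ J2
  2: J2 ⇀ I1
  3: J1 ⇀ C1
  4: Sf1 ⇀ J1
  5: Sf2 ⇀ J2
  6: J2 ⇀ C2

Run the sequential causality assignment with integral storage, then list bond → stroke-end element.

#0 |J1
#1 |TF1
#2 |I1
#3 |J1
#4 |Sf1
#5 |Sf2
#6 |J2

b4 →Sf1  (source Sf1 imposes f)
b5 →Sf2  (Sf2 fixes flow; stroke at Sf2)
b0 →J1  (J1 flow already set via bond 4)
b3 →J1  (J1 flow already set via bond 4)
b1 →TF1  (TF1 one-in-one-out from 0)
b2 →I1  (I1: I, integral causality)
b6 →J2  (J2: last free bond brings effort in)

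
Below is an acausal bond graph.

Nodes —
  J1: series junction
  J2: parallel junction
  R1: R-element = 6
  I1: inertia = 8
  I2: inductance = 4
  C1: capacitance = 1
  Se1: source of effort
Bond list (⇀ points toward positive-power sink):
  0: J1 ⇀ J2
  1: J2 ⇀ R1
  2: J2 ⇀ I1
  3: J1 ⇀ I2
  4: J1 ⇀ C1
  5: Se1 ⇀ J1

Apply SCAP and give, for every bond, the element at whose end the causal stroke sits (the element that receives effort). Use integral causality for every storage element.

β0 |J1
β1 |J2
β2 |I1
β3 |I2
β4 |J1
β5 |J1

β5 →J1  (Se1: effort source, stroke at far end)
β2 →I1  (prefer integral on I1)
β3 →I2  (I2 integral (f out))
β0 →J1  (1-jn J1 has f-setter on 3)
β4 →J1  (common-f at J1 fixed by 3)
β1 →J2  (J2: last free bond brings effort in)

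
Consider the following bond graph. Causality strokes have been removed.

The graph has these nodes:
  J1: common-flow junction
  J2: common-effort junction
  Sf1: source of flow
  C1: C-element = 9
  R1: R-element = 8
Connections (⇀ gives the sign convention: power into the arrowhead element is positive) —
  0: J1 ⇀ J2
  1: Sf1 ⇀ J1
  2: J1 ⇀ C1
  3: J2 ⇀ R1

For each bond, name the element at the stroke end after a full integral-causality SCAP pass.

#1 |Sf1  (Sf1 fixes flow; stroke at Sf1)
#0 |J1  (1-jn J1 has f-setter on 1)
#2 |J1  (1-jn J1 has f-setter on 1)
#3 |J2  (only one effort-in slot at J2)

β0 |J1
β1 |Sf1
β2 |J1
β3 |J2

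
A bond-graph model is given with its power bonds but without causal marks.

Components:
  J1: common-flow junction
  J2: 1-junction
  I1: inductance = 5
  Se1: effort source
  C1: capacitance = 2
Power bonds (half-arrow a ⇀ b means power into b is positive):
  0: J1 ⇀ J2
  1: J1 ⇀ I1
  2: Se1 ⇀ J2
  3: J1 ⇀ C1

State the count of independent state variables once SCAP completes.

b2 stroke at J2  (Se1: effort source, stroke at far end)
b0 stroke at J1  (only one flow-in slot at J2)
b1 stroke at I1  (prefer integral on I1)
b3 stroke at J1  (1-jn J1 has f-setter on 1)

2  (C1, I1 all integral)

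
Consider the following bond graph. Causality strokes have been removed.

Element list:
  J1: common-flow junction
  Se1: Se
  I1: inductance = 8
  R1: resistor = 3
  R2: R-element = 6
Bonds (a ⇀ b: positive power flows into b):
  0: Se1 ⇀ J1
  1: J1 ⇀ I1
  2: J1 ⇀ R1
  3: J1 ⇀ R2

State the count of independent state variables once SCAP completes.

β0 →J1  (Se1 fixes effort; stroke away)
β1 →I1  (I1 outputs flow p/I1)
β2 →J1  (J1: bond 1 brought flow, rest push out)
β3 →J1  (J1: bond 1 brought flow, rest push out)

1  (I1 all integral)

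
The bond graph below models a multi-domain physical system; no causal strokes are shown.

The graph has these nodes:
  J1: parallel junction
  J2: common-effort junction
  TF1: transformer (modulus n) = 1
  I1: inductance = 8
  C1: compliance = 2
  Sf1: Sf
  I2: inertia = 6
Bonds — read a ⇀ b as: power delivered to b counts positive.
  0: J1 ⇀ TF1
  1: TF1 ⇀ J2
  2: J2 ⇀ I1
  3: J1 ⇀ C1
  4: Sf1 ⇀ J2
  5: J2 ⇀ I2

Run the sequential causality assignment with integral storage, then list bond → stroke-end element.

#4 stroke at Sf1  (Sf1 fixes flow; stroke at Sf1)
#2 stroke at I1  (prefer integral on I1)
#3 stroke at J1  (C1: C, integral causality)
#0 stroke at TF1  (common-e at J1 fixed by 3)
#1 stroke at J2  (TF TF1: opposite of bond 0)
#5 stroke at I2  (common-e at J2 fixed by 1)

b0 stroke→TF1
b1 stroke→J2
b2 stroke→I1
b3 stroke→J1
b4 stroke→Sf1
b5 stroke→I2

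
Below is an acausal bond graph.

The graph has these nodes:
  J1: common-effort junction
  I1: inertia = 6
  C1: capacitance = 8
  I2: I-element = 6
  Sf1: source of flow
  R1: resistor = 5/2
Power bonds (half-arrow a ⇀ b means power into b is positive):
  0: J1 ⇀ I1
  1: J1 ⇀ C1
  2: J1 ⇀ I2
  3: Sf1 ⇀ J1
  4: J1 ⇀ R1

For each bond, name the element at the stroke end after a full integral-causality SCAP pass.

β3 stroke at Sf1  (Sf1 fixes flow; stroke at Sf1)
β0 stroke at I1  (I1 outputs flow p/I1)
β1 stroke at J1  (C1 outputs effort q/C1)
β2 stroke at I2  (J1: bond 1 brought effort, rest push out)
β4 stroke at R1  (J1: bond 1 brought effort, rest push out)

#0 →I1
#1 →J1
#2 →I2
#3 →Sf1
#4 →R1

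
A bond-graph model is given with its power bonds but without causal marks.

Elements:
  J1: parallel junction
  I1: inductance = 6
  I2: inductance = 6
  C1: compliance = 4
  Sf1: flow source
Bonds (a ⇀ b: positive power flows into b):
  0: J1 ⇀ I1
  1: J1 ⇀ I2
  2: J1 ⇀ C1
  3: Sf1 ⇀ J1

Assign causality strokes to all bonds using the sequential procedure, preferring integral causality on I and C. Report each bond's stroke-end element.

β0 stroke at I1
β1 stroke at I2
β2 stroke at J1
β3 stroke at Sf1

#3 |Sf1  (Sf1 fixes flow; stroke at Sf1)
#0 |I1  (prefer integral on I1)
#1 |I2  (prefer integral on I2)
#2 |J1  (J1 needs exactly one e-in)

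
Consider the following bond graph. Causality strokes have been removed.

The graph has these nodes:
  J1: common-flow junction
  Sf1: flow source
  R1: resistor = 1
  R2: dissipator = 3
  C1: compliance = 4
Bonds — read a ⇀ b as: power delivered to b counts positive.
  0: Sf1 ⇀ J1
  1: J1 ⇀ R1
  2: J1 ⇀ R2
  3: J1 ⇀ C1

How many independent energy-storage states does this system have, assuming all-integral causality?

1  (C1 all integral)

#0 stroke at Sf1  (Sf1: flow source, stroke at near end)
#1 stroke at J1  (J1: bond 0 brought flow, rest push out)
#2 stroke at J1  (J1: bond 0 brought flow, rest push out)
#3 stroke at J1  (J1 flow already set via bond 0)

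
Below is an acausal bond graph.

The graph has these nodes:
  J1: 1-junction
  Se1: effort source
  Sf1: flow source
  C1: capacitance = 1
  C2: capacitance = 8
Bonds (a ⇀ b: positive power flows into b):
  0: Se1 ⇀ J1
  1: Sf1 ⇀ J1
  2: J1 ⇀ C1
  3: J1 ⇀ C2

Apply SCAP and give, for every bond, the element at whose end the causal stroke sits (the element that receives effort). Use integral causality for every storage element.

b0 →J1
b1 →Sf1
b2 →J1
b3 →J1

β0 stroke at J1  (Se1 fixes effort; stroke away)
β1 stroke at Sf1  (Sf1: flow source, stroke at near end)
β2 stroke at J1  (J1 flow already set via bond 1)
β3 stroke at J1  (1-jn J1 has f-setter on 1)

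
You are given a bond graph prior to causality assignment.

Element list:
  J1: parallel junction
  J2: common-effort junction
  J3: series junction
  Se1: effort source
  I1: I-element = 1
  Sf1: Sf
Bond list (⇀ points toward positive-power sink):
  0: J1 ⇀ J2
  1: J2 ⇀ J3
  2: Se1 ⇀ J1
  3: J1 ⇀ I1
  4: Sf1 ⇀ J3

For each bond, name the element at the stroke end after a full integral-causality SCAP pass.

b0 |J2
b1 |J3
b2 |J1
b3 |I1
b4 |Sf1

#2 →J1  (Se1 (Se) sets effort on bond)
#4 →Sf1  (Sf1 fixes flow; stroke at Sf1)
#0 →J2  (J1: bond 2 brought effort, rest push out)
#3 →I1  (0-jn J1 has e-setter on 2)
#1 →J3  (0-jn J2 has e-setter on 0)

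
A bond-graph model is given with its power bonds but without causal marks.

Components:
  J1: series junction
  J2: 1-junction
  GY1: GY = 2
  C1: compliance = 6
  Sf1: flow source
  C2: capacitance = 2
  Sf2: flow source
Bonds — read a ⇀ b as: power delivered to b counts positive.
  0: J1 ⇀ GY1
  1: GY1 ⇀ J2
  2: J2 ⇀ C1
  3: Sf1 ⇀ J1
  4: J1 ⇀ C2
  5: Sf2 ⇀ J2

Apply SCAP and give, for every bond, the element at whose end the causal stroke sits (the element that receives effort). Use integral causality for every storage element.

bond 3 stroke at Sf1  (source Sf1 imposes f)
bond 5 stroke at Sf2  (Sf2 (Sf) sets flow on bond)
bond 0 stroke at J1  (common-f at J1 fixed by 3)
bond 4 stroke at J1  (J1: bond 3 brought flow, rest push out)
bond 1 stroke at J2  (1-jn J2 has f-setter on 5)
bond 2 stroke at J2  (J2: bond 5 brought flow, rest push out)

β0 |J1
β1 |J2
β2 |J2
β3 |Sf1
β4 |J1
β5 |Sf2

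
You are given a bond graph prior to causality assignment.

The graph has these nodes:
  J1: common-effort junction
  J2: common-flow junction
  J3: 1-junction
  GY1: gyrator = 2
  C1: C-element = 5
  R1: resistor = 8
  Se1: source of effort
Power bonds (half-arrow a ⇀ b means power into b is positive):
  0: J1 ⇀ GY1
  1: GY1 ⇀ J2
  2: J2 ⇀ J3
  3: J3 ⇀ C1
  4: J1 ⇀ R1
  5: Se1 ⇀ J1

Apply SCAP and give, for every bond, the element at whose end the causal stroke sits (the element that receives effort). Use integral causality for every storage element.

β5 →J1  (Se1: effort source, stroke at far end)
β0 →GY1  (0-jn J1 has e-setter on 5)
β4 →R1  (common-e at J1 fixed by 5)
β1 →GY1  (GY GY1: same side as bond 0)
β2 →J2  (1-jn J2 has f-setter on 1)
β3 →J3  (J3: bond 2 brought flow, rest push out)

b0 stroke at GY1
b1 stroke at GY1
b2 stroke at J2
b3 stroke at J3
b4 stroke at R1
b5 stroke at J1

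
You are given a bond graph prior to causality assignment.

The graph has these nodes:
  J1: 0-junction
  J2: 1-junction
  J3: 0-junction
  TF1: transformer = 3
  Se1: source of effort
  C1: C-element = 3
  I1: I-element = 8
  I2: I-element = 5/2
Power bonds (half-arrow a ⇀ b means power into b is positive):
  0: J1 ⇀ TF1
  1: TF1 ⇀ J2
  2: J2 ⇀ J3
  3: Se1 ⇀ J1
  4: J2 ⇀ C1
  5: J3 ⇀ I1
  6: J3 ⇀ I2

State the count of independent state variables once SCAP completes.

b3 →J1  (source Se1 imposes e)
b0 →TF1  (common-e at J1 fixed by 3)
b1 →J2  (TF1 one-in-one-out from 0)
b4 →J2  (C1 outputs effort q/C1)
b2 →J3  (only one flow-in slot at J2)
b5 →I1  (common-e at J3 fixed by 2)
b6 →I2  (common-e at J3 fixed by 2)

3  (C1, I1, I2 all integral)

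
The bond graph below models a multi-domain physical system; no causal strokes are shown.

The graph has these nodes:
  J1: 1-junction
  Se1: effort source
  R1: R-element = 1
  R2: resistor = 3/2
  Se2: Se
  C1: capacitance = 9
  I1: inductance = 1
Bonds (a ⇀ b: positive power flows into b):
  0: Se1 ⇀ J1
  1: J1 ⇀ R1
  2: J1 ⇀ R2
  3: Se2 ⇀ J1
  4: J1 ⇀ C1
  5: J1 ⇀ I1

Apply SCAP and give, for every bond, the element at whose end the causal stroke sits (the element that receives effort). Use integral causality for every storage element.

b0 →J1  (source Se1 imposes e)
b3 →J1  (Se2 fixes effort; stroke away)
b4 →J1  (C1: C, integral causality)
b5 →I1  (prefer integral on I1)
b1 →J1  (J1: bond 5 brought flow, rest push out)
b2 →J1  (1-jn J1 has f-setter on 5)

bond 0 stroke→J1
bond 1 stroke→J1
bond 2 stroke→J1
bond 3 stroke→J1
bond 4 stroke→J1
bond 5 stroke→I1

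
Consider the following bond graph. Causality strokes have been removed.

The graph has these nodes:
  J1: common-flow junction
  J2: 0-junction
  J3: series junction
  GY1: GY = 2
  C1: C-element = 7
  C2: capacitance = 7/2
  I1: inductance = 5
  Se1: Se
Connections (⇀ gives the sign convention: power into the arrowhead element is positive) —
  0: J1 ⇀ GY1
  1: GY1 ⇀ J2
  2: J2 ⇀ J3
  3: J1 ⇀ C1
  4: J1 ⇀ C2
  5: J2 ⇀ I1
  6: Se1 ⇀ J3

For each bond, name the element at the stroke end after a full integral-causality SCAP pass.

#6 stroke→J3  (source Se1 imposes e)
#2 stroke→J2  (J3 needs exactly one f-in)
#1 stroke→GY1  (J2: bond 2 brought effort, rest push out)
#5 stroke→I1  (J2 effort already set via bond 2)
#0 stroke→GY1  (GY1: gyrator matches bond 1)
#3 stroke→J1  (J1 flow already set via bond 0)
#4 stroke→J1  (J1 flow already set via bond 0)

#0 |GY1
#1 |GY1
#2 |J2
#3 |J1
#4 |J1
#5 |I1
#6 |J3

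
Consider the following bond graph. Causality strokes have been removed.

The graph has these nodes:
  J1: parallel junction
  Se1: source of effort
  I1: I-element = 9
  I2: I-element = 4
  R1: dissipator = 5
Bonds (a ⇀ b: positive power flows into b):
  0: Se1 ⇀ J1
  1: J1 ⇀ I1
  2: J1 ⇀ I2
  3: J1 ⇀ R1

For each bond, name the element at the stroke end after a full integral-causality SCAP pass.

#0 stroke at J1
#1 stroke at I1
#2 stroke at I2
#3 stroke at R1

β0 →J1  (Se1 fixes effort; stroke away)
β1 →I1  (common-e at J1 fixed by 0)
β2 →I2  (common-e at J1 fixed by 0)
β3 →R1  (0-jn J1 has e-setter on 0)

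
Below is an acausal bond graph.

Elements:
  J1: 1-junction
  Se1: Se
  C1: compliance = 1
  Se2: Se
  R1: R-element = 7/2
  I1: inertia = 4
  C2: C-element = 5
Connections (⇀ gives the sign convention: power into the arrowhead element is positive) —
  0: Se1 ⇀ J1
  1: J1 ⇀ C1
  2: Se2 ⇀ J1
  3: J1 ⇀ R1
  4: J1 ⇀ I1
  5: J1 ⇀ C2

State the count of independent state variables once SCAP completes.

3  (C1, C2, I1 all integral)

bond 0 |J1  (Se1 fixes effort; stroke away)
bond 2 |J1  (source Se2 imposes e)
bond 1 |J1  (C1 outputs effort q/C1)
bond 4 |I1  (I1 integral (f out))
bond 3 |J1  (J1 flow already set via bond 4)
bond 5 |J1  (J1 flow already set via bond 4)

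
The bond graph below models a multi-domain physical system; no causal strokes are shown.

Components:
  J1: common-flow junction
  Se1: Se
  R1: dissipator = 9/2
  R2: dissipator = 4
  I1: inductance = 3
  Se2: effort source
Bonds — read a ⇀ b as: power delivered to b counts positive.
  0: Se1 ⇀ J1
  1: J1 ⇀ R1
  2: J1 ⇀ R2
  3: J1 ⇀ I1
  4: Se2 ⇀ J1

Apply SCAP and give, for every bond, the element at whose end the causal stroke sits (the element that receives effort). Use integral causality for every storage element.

β0 stroke→J1
β1 stroke→J1
β2 stroke→J1
β3 stroke→I1
β4 stroke→J1

b0 →J1  (Se1: effort source, stroke at far end)
b4 →J1  (source Se2 imposes e)
b3 →I1  (prefer integral on I1)
b1 →J1  (common-f at J1 fixed by 3)
b2 →J1  (1-jn J1 has f-setter on 3)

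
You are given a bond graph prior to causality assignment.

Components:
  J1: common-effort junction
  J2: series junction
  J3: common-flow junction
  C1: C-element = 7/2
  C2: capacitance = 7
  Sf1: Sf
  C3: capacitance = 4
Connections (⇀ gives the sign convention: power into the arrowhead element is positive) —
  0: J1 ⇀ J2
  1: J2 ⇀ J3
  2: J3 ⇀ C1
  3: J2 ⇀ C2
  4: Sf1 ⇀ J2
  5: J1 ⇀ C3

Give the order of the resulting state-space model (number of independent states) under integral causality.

β4 stroke→Sf1  (source Sf1 imposes f)
β0 stroke→J2  (common-f at J2 fixed by 4)
β1 stroke→J2  (common-f at J2 fixed by 4)
β3 stroke→J2  (1-jn J2 has f-setter on 4)
β2 stroke→J3  (J3: bond 1 brought flow, rest push out)
β5 stroke→J1  (only one effort-in slot at J1)

3  (C1, C2, C3 all integral)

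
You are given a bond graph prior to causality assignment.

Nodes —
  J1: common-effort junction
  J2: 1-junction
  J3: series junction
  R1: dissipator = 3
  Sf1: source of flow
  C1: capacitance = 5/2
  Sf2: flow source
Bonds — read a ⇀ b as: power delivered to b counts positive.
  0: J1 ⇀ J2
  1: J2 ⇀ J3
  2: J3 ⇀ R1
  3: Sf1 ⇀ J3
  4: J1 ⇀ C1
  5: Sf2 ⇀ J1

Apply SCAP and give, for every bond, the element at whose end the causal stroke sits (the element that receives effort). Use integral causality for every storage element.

bond 3 stroke at Sf1  (Sf1: flow source, stroke at near end)
bond 5 stroke at Sf2  (Sf2 fixes flow; stroke at Sf2)
bond 1 stroke at J3  (J3: bond 3 brought flow, rest push out)
bond 2 stroke at J3  (J3: bond 3 brought flow, rest push out)
bond 0 stroke at J2  (J2 flow already set via bond 1)
bond 4 stroke at J1  (J1: last free bond brings effort in)

b0 stroke at J2
b1 stroke at J3
b2 stroke at J3
b3 stroke at Sf1
b4 stroke at J1
b5 stroke at Sf2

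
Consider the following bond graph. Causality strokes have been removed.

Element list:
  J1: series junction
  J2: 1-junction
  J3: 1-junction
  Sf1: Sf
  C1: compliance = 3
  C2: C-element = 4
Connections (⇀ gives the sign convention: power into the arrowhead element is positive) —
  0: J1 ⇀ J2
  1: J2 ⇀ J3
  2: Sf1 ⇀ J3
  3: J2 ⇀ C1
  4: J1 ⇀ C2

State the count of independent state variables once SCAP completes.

2  (C1, C2 all integral)

bond 2 →Sf1  (Sf1: flow source, stroke at near end)
bond 1 →J3  (common-f at J3 fixed by 2)
bond 0 →J2  (1-jn J2 has f-setter on 1)
bond 3 →J2  (common-f at J2 fixed by 1)
bond 4 →J1  (J1: bond 0 brought flow, rest push out)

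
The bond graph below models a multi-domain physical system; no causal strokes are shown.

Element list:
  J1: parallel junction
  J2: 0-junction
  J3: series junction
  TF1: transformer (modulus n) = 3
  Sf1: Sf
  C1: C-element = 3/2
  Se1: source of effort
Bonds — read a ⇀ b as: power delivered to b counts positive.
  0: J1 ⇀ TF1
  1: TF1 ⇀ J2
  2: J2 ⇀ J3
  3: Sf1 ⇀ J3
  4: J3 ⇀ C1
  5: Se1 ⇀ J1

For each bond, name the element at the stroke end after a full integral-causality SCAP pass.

#0 stroke→TF1
#1 stroke→J2
#2 stroke→J3
#3 stroke→Sf1
#4 stroke→J3
#5 stroke→J1

β3 →Sf1  (Sf1: flow source, stroke at near end)
β5 →J1  (Se1 (Se) sets effort on bond)
β0 →TF1  (common-e at J1 fixed by 5)
β2 →J3  (1-jn J3 has f-setter on 3)
β4 →J3  (J3 flow already set via bond 3)
β1 →J2  (TF1: transformer flips bond 0)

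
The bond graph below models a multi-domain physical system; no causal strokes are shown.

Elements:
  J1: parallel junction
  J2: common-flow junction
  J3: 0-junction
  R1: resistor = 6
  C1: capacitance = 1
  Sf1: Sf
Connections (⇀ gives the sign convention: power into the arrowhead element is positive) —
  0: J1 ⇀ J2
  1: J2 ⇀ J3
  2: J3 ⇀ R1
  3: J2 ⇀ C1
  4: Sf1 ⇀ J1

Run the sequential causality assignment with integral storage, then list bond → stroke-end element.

β0 →J1
β1 →J2
β2 →J3
β3 →J2
β4 →Sf1

bond 4 →Sf1  (Sf1 (Sf) sets flow on bond)
bond 0 →J1  (J1 needs exactly one e-in)
bond 1 →J2  (J2: bond 0 brought flow, rest push out)
bond 3 →J2  (1-jn J2 has f-setter on 0)
bond 2 →J3  (only one effort-in slot at J3)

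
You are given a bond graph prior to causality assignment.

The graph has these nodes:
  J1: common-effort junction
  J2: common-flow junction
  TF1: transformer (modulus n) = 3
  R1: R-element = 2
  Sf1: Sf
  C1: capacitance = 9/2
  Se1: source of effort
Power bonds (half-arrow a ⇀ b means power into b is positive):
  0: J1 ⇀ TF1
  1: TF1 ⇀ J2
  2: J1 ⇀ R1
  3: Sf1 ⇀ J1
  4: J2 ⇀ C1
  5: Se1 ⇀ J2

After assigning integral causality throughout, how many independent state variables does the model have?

1  (C1 all integral)

#3 →Sf1  (Sf1 (Sf) sets flow on bond)
#5 →J2  (Se1: effort source, stroke at far end)
#4 →J2  (C1: C, integral causality)
#1 →TF1  (J2: last free bond brings flow in)
#0 →J1  (through TF1, causality passes straight; one stroke at TF1)
#2 →R1  (0-jn J1 has e-setter on 0)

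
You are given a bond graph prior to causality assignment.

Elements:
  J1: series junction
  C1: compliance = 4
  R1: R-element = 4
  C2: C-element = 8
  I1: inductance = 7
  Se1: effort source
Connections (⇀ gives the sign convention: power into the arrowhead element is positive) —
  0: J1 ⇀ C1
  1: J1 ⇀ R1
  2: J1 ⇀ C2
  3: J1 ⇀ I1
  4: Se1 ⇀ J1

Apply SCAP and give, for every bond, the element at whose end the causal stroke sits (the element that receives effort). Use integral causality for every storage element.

b0 stroke→J1
b1 stroke→J1
b2 stroke→J1
b3 stroke→I1
b4 stroke→J1

bond 4 stroke at J1  (Se1 fixes effort; stroke away)
bond 0 stroke at J1  (C1 outputs effort q/C1)
bond 2 stroke at J1  (C2 outputs effort q/C2)
bond 3 stroke at I1  (I1: I, integral causality)
bond 1 stroke at J1  (common-f at J1 fixed by 3)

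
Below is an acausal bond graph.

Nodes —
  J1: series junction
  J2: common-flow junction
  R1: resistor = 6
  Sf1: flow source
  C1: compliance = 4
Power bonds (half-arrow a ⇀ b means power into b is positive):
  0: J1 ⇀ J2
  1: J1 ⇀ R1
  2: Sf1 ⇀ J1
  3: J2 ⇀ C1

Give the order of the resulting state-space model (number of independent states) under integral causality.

1  (C1 all integral)

#2 stroke at Sf1  (Sf1 fixes flow; stroke at Sf1)
#0 stroke at J1  (J1: bond 2 brought flow, rest push out)
#1 stroke at J1  (common-f at J1 fixed by 2)
#3 stroke at J2  (J2 flow already set via bond 0)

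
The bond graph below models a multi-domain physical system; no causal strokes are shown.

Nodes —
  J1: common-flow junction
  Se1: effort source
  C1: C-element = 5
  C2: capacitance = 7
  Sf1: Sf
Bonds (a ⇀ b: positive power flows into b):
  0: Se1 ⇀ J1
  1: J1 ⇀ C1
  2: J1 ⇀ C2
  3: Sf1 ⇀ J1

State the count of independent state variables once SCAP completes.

2  (C1, C2 all integral)

#0 →J1  (Se1 (Se) sets effort on bond)
#3 →Sf1  (source Sf1 imposes f)
#1 →J1  (common-f at J1 fixed by 3)
#2 →J1  (J1: bond 3 brought flow, rest push out)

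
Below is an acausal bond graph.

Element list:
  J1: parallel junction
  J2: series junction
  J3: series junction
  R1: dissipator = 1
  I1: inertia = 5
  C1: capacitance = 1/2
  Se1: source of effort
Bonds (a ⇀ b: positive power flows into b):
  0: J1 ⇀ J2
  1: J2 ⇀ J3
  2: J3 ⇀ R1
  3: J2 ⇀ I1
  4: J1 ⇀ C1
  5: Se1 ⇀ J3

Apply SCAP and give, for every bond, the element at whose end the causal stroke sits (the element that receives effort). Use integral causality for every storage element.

#0 →J2
#1 →J2
#2 →J3
#3 →I1
#4 →J1
#5 →J3

β5 stroke→J3  (Se1 fixes effort; stroke away)
β3 stroke→I1  (I1 outputs flow p/I1)
β0 stroke→J2  (J2 flow already set via bond 3)
β1 stroke→J2  (J2: bond 3 brought flow, rest push out)
β2 stroke→J3  (J3: bond 1 brought flow, rest push out)
β4 stroke→J1  (only one effort-in slot at J1)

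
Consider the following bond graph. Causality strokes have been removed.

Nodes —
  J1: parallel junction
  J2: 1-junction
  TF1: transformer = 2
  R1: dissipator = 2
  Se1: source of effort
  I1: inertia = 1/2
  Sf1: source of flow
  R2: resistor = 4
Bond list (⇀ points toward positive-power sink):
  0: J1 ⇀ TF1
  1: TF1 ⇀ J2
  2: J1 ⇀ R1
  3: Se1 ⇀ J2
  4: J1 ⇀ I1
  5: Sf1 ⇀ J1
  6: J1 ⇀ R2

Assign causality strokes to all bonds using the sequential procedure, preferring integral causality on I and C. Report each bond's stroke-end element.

#0 →J1
#1 →TF1
#2 →R1
#3 →J2
#4 →I1
#5 →Sf1
#6 →R2

β3 |J2  (Se1: effort source, stroke at far end)
β5 |Sf1  (Sf1: flow source, stroke at near end)
β1 |TF1  (J2: last free bond brings flow in)
β0 |J1  (TF1 one-in-one-out from 1)
β2 |R1  (J1 effort already set via bond 0)
β4 |I1  (J1 effort already set via bond 0)
β6 |R2  (common-e at J1 fixed by 0)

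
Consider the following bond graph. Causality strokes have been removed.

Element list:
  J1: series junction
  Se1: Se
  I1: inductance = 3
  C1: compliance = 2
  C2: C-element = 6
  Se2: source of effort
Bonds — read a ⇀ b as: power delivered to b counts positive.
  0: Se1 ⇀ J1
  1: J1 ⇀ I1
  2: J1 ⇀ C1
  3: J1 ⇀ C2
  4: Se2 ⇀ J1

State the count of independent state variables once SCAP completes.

b0 stroke→J1  (source Se1 imposes e)
b4 stroke→J1  (Se2: effort source, stroke at far end)
b1 stroke→I1  (I1 outputs flow p/I1)
b2 stroke→J1  (J1: bond 1 brought flow, rest push out)
b3 stroke→J1  (common-f at J1 fixed by 1)

3  (C1, C2, I1 all integral)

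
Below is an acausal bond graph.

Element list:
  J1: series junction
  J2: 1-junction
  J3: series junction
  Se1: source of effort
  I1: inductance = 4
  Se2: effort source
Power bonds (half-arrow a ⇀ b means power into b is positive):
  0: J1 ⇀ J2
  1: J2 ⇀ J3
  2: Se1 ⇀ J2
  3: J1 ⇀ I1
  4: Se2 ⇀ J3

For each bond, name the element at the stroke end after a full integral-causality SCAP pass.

#2 stroke→J2  (source Se1 imposes e)
#4 stroke→J3  (source Se2 imposes e)
#1 stroke→J2  (J3: last free bond brings flow in)
#0 stroke→J1  (closing 1-jn rule on J2)
#3 stroke→I1  (J1: last free bond brings flow in)

β0 stroke at J1
β1 stroke at J2
β2 stroke at J2
β3 stroke at I1
β4 stroke at J3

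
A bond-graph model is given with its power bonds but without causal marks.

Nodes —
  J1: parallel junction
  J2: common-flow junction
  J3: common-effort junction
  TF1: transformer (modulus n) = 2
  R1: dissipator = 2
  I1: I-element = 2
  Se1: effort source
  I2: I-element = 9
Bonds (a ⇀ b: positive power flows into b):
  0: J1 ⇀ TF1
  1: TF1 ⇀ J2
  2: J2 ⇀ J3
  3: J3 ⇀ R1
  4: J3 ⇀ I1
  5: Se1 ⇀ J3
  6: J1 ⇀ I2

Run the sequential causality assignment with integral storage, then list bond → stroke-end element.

bond 5 stroke at J3  (Se1 fixes effort; stroke away)
bond 2 stroke at J2  (J3: bond 5 brought effort, rest push out)
bond 3 stroke at R1  (0-jn J3 has e-setter on 5)
bond 4 stroke at I1  (J3 effort already set via bond 5)
bond 1 stroke at TF1  (only one flow-in slot at J2)
bond 0 stroke at J1  (TF1: transformer flips bond 1)
bond 6 stroke at I2  (J1 effort already set via bond 0)

β0 |J1
β1 |TF1
β2 |J2
β3 |R1
β4 |I1
β5 |J3
β6 |I2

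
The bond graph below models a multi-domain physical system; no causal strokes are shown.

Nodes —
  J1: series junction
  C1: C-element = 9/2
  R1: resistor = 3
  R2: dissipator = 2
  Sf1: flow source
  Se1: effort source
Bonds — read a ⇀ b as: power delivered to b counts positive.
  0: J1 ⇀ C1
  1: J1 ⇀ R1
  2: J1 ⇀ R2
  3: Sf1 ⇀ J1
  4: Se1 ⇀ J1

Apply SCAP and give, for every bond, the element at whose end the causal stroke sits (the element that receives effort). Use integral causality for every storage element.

β0 stroke at J1
β1 stroke at J1
β2 stroke at J1
β3 stroke at Sf1
β4 stroke at J1

#3 →Sf1  (Sf1 (Sf) sets flow on bond)
#4 →J1  (source Se1 imposes e)
#0 →J1  (1-jn J1 has f-setter on 3)
#1 →J1  (common-f at J1 fixed by 3)
#2 →J1  (J1 flow already set via bond 3)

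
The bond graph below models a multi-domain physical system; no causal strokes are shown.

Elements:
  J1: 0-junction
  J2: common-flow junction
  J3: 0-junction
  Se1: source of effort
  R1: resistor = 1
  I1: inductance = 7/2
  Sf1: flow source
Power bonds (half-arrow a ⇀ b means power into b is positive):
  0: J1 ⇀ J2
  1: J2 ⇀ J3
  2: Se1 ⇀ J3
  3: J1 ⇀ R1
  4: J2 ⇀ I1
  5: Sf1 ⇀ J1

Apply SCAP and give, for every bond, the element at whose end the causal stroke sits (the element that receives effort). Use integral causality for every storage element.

#0 stroke→J2
#1 stroke→J2
#2 stroke→J3
#3 stroke→J1
#4 stroke→I1
#5 stroke→Sf1

bond 2 |J3  (Se1 (Se) sets effort on bond)
bond 5 |Sf1  (Sf1 fixes flow; stroke at Sf1)
bond 1 |J2  (J3 effort already set via bond 2)
bond 4 |I1  (I1: I, integral causality)
bond 0 |J2  (common-f at J2 fixed by 4)
bond 3 |J1  (closing 0-jn rule on J1)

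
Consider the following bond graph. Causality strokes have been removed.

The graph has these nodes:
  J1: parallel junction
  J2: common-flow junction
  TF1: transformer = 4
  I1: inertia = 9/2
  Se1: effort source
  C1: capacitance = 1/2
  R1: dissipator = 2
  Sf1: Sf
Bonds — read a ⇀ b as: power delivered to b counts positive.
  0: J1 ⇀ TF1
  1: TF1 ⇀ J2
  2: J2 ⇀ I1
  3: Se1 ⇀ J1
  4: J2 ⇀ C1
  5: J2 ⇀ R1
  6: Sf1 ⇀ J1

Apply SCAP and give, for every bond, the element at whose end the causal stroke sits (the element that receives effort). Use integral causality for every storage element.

b0 stroke at TF1
b1 stroke at J2
b2 stroke at I1
b3 stroke at J1
b4 stroke at J2
b5 stroke at J2
b6 stroke at Sf1

#3 |J1  (Se1: effort source, stroke at far end)
#6 |Sf1  (source Sf1 imposes f)
#0 |TF1  (J1 effort already set via bond 3)
#1 |J2  (TF1 one-in-one-out from 0)
#2 |I1  (I1 outputs flow p/I1)
#4 |J2  (J2: bond 2 brought flow, rest push out)
#5 |J2  (common-f at J2 fixed by 2)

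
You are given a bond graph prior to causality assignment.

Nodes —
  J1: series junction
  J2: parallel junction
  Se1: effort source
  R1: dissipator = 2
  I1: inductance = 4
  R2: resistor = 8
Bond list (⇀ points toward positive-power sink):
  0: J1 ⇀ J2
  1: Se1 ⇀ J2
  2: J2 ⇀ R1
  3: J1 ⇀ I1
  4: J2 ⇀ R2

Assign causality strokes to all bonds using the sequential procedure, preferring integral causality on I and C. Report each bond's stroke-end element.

β0 stroke→J1
β1 stroke→J2
β2 stroke→R1
β3 stroke→I1
β4 stroke→R2

β1 stroke at J2  (source Se1 imposes e)
β0 stroke at J1  (common-e at J2 fixed by 1)
β2 stroke at R1  (J2 effort already set via bond 1)
β4 stroke at R2  (J2 effort already set via bond 1)
β3 stroke at I1  (J1 needs exactly one f-in)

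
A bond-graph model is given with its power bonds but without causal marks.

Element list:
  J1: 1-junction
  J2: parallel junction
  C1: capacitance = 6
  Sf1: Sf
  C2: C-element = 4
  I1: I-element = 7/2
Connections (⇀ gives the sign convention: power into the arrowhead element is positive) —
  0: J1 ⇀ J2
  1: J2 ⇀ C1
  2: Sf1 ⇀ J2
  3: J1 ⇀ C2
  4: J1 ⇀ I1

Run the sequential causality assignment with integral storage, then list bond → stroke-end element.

β0 →J1
β1 →J2
β2 →Sf1
β3 →J1
β4 →I1

β2 stroke→Sf1  (Sf1 (Sf) sets flow on bond)
β1 stroke→J2  (C1: C, integral causality)
β0 stroke→J1  (J2 effort already set via bond 1)
β3 stroke→J1  (C2: C, integral causality)
β4 stroke→I1  (closing 1-jn rule on J1)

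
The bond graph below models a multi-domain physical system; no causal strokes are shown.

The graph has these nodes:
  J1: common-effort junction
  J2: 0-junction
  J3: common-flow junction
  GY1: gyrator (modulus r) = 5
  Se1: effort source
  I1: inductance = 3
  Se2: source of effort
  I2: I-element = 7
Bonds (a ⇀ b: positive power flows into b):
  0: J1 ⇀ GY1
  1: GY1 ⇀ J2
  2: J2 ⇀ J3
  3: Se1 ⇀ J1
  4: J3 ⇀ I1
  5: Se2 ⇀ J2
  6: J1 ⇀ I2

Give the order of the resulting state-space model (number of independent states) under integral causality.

2  (I1, I2 all integral)

b3 stroke→J1  (Se1: effort source, stroke at far end)
b5 stroke→J2  (Se2 fixes effort; stroke away)
b0 stroke→GY1  (common-e at J1 fixed by 3)
b6 stroke→I2  (J1: bond 3 brought effort, rest push out)
b1 stroke→GY1  (J2 effort already set via bond 5)
b2 stroke→J3  (common-e at J2 fixed by 5)
b4 stroke→I1  (J3: last free bond brings flow in)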